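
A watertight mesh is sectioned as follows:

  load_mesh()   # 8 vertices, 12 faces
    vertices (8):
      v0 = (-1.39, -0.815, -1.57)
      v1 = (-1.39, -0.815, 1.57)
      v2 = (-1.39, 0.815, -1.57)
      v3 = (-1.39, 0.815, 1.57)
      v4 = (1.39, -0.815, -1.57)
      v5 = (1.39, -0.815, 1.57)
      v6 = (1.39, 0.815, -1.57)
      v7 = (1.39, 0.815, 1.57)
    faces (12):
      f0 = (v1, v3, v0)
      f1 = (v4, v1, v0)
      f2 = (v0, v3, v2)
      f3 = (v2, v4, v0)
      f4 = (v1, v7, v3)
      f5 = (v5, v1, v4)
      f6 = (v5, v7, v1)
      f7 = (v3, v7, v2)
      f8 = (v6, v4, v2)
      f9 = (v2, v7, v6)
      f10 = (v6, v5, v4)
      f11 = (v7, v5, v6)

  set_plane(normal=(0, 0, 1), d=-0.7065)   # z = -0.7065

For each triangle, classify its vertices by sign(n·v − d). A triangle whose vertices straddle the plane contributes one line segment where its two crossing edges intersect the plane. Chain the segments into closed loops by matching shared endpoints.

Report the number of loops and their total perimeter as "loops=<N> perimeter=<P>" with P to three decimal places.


loops=1 perimeter=8.820

Straddling triangles (8 of 12):
  (v1,v3,v0) [++-] → (-1.39, -0.36675, -0.7065)–(-1.39, -0.815, -0.7065)  len=0.4483
  (v4,v1,v0) [-+-] → (0.6255, -0.815, -0.7065)–(-1.39, -0.815, -0.7065)  len=2.0155
  (v0,v3,v2) [-+-] → (-1.39, -0.36675, -0.7065)–(-1.39, 0.815, -0.7065)  len=1.1817
  (v5,v1,v4) [++-] → (0.6255, -0.815, -0.7065)–(1.39, -0.815, -0.7065)  len=0.7645
  (v3,v7,v2) [++-] → (-0.6255, 0.815, -0.7065)–(-1.39, 0.815, -0.7065)  len=0.7645
  (v2,v7,v6) [-+-] → (-0.6255, 0.815, -0.7065)–(1.39, 0.815, -0.7065)  len=2.0155
  (v6,v5,v4) [-+-] → (1.39, 0.36675, -0.7065)–(1.39, -0.815, -0.7065)  len=1.1817
  (v7,v5,v6) [++-] → (1.39, 0.36675, -0.7065)–(1.39, 0.815, -0.7065)  len=0.4483

Chained into 1 loop(s):
  loop 1: 8 segments, perimeter = 8.8200
Total perimeter = 8.820


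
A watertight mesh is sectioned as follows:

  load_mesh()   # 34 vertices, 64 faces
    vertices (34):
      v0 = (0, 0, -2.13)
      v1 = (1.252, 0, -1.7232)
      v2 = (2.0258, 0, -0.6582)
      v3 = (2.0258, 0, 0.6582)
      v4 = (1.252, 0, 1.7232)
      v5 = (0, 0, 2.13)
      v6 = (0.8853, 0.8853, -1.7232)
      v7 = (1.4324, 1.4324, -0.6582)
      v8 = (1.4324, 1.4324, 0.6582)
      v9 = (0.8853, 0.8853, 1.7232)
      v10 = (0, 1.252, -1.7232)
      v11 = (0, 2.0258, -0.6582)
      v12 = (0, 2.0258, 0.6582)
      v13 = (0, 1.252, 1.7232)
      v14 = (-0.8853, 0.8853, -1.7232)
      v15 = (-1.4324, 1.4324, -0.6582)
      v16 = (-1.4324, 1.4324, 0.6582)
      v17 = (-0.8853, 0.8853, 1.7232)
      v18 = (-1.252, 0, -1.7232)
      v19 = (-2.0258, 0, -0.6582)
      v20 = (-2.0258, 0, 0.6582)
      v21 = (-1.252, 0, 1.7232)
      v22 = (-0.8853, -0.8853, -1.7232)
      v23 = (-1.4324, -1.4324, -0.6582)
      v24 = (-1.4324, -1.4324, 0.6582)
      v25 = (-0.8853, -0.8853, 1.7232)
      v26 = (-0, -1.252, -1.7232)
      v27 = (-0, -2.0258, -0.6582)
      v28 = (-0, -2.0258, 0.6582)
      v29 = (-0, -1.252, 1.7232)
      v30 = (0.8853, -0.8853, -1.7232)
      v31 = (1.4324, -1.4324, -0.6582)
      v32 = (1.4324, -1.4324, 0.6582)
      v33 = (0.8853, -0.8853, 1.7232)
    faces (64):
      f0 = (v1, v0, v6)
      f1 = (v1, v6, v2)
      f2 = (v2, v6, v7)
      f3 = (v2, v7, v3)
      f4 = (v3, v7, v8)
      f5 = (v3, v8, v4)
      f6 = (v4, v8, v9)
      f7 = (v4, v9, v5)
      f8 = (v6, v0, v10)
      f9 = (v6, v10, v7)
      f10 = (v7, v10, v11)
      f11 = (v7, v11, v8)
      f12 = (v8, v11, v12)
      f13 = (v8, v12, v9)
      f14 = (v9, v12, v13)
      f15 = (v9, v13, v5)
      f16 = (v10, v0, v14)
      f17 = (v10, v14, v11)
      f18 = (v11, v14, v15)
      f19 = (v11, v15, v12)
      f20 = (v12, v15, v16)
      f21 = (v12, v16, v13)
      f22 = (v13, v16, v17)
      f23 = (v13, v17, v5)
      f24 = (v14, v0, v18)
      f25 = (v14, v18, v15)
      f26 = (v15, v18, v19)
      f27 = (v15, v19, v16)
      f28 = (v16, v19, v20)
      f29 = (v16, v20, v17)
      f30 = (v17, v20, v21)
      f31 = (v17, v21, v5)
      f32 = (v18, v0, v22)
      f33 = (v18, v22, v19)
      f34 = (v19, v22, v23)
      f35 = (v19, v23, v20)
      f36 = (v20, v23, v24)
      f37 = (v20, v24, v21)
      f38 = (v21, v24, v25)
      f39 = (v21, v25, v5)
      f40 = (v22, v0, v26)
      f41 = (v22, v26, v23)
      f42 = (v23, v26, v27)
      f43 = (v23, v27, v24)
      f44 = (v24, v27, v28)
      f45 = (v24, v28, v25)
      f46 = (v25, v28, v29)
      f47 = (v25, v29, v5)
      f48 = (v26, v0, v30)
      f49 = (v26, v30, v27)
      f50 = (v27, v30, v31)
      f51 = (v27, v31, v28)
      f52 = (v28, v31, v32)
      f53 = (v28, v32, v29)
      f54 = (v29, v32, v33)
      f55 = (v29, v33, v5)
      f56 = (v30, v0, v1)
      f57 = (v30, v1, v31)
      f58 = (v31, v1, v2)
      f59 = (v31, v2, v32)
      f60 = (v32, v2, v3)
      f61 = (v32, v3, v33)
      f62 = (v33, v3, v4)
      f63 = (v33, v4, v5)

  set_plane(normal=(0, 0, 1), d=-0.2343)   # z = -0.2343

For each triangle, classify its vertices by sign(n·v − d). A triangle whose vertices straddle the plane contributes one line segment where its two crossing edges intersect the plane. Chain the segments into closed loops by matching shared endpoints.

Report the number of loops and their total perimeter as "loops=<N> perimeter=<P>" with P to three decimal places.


loops=1 perimeter=12.404

Straddling triangles (16 of 64):
  (v2,v7,v3) [--+] → (1.62348, 0.971146, -0.2343)–(2.0258, 0, -0.2343)  len=1.0512
  (v3,v7,v8) [+-+] → (1.62348, 0.971146, -0.2343)–(1.4324, 1.4324, -0.2343)  len=0.4993
  (v7,v11,v8) [--+] → (0.461254, 1.83472, -0.2343)–(1.4324, 1.4324, -0.2343)  len=1.0512
  (v8,v11,v12) [+-+] → (0.461254, 1.83472, -0.2343)–(0, 2.0258, -0.2343)  len=0.4993
  (v11,v15,v12) [--+] → (-0.971146, 1.62348, -0.2343)–(0, 2.0258, -0.2343)  len=1.0512
  (v12,v15,v16) [+-+] → (-0.971146, 1.62348, -0.2343)–(-1.4324, 1.4324, -0.2343)  len=0.4993
  (v15,v19,v16) [--+] → (-1.83472, 0.461254, -0.2343)–(-1.4324, 1.4324, -0.2343)  len=1.0512
  (v16,v19,v20) [+-+] → (-1.83472, 0.461254, -0.2343)–(-2.0258, 0, -0.2343)  len=0.4993
  (v19,v23,v20) [--+] → (-1.62348, -0.971146, -0.2343)–(-2.0258, 0, -0.2343)  len=1.0512
  (v20,v23,v24) [+-+] → (-1.62348, -0.971146, -0.2343)–(-1.4324, -1.4324, -0.2343)  len=0.4993
  (v23,v27,v24) [--+] → (-0.461254, -1.83472, -0.2343)–(-1.4324, -1.4324, -0.2343)  len=1.0512
  (v24,v27,v28) [+-+] → (-0.461254, -1.83472, -0.2343)–(0, -2.0258, -0.2343)  len=0.4993
  (v27,v31,v28) [--+] → (0.971146, -1.62348, -0.2343)–(0, -2.0258, -0.2343)  len=1.0512
  (v28,v31,v32) [+-+] → (0.971146, -1.62348, -0.2343)–(1.4324, -1.4324, -0.2343)  len=0.4993
  (v31,v2,v32) [--+] → (1.83472, -0.461254, -0.2343)–(1.4324, -1.4324, -0.2343)  len=1.0512
  (v32,v2,v3) [+-+] → (1.83472, -0.461254, -0.2343)–(2.0258, 0, -0.2343)  len=0.4993

Chained into 1 loop(s):
  loop 1: 16 segments, perimeter = 12.4036
Total perimeter = 12.404


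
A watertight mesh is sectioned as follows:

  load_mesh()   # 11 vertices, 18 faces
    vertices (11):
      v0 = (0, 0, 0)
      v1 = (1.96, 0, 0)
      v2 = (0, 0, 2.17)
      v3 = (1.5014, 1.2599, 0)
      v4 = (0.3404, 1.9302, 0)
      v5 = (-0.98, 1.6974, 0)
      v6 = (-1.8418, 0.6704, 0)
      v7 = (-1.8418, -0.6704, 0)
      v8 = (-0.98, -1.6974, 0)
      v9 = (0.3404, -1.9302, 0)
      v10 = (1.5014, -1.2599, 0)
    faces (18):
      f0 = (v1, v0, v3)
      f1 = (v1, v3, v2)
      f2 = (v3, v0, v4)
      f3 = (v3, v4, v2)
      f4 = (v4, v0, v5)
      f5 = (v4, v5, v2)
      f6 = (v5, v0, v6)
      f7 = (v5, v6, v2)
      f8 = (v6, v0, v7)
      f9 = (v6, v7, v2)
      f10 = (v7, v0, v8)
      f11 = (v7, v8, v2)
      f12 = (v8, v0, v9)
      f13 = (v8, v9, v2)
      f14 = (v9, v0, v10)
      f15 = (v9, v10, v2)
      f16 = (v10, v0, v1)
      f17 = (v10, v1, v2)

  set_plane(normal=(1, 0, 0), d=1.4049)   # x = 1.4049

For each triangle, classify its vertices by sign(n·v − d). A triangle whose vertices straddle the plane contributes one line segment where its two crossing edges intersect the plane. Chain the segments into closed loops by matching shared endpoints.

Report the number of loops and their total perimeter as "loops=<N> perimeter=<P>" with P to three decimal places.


Straddling triangles (8 of 18):
  (v1,v0,v3) [+-+] → (1.4049, 0, 0)–(1.4049, 1.17892, 0)  len=1.1789
  (v1,v3,v2) [++-] → (1.4049, 1.17892, 0.139473)–(1.4049, 0, 0.614575)  len=1.2711
  (v3,v0,v4) [+--] → (1.4049, 1.17892, 0)–(1.4049, 1.31561, 0)  len=0.1367
  (v3,v4,v2) [+--] → (1.4049, 1.31561, 0)–(1.4049, 1.17892, 0.139473)  len=0.1953
  (v9,v0,v10) [--+] → (1.4049, -1.17892, 0)–(1.4049, -1.31561, 0)  len=0.1367
  (v9,v10,v2) [-+-] → (1.4049, -1.31561, 0)–(1.4049, -1.17892, 0.139473)  len=0.1953
  (v10,v0,v1) [+-+] → (1.4049, -1.17892, 0)–(1.4049, 0, 0)  len=1.1789
  (v10,v1,v2) [++-] → (1.4049, 0, 0.614575)–(1.4049, -1.17892, 0.139473)  len=1.2711

Chained into 1 loop(s):
  loop 1: 8 segments, perimeter = 5.5639
Total perimeter = 5.564

loops=1 perimeter=5.564


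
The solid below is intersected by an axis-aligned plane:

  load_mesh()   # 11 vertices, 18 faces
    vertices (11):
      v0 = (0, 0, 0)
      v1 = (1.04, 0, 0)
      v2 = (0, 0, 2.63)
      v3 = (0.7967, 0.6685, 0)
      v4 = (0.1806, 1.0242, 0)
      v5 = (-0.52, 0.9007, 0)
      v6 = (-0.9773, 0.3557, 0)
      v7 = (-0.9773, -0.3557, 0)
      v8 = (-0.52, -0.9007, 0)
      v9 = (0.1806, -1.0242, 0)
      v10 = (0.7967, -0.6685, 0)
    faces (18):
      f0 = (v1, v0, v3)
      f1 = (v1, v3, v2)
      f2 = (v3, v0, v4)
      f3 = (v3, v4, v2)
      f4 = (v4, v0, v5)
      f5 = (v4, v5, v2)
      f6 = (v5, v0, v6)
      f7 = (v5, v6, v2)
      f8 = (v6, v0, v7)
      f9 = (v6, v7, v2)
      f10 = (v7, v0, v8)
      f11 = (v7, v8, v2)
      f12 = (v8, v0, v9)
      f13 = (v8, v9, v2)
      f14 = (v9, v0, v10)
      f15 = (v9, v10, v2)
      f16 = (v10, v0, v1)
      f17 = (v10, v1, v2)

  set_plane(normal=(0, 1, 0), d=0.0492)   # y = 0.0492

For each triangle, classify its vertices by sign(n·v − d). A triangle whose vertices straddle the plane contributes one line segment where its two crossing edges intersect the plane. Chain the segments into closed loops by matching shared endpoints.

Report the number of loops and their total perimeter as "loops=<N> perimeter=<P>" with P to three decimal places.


Straddling triangles (10 of 18):
  (v1,v0,v3) [--+] → (0.0586352, 0.0492, 0)–(1.02209, 0.0492, 0)  len=0.9635
  (v1,v3,v2) [-+-] → (1.02209, 0.0492, 0)–(0.0586352, 0.0492, 2.43644)  len=2.6200
  (v3,v0,v4) [+-+] → (0.0586352, 0.0492, 0)–(0.00867557, 0.0492, 0)  len=0.0500
  (v3,v4,v2) [++-] → (0.00867557, 0.0492, 2.50366)–(0.0586352, 0.0492, 2.43644)  len=0.0838
  (v4,v0,v5) [+-+] → (0.00867557, 0.0492, 0)–(-0.0284046, 0.0492, 0)  len=0.0371
  (v4,v5,v2) [++-] → (-0.0284046, 0.0492, 2.48634)–(0.00867557, 0.0492, 2.50366)  len=0.0409
  (v5,v0,v6) [+-+] → (-0.0284046, 0.0492, 0)–(-0.135179, 0.0492, 0)  len=0.1068
  (v5,v6,v2) [++-] → (-0.135179, 0.0492, 2.26622)–(-0.0284046, 0.0492, 2.48634)  len=0.2446
  (v6,v0,v7) [+--] → (-0.135179, 0.0492, 0)–(-0.9773, 0.0492, 0)  len=0.8421
  (v6,v7,v2) [+--] → (-0.9773, 0.0492, 0)–(-0.135179, 0.0492, 2.26622)  len=2.4176

Chained into 1 loop(s):
  loop 1: 10 segments, perimeter = 7.4064
Total perimeter = 7.406

loops=1 perimeter=7.406


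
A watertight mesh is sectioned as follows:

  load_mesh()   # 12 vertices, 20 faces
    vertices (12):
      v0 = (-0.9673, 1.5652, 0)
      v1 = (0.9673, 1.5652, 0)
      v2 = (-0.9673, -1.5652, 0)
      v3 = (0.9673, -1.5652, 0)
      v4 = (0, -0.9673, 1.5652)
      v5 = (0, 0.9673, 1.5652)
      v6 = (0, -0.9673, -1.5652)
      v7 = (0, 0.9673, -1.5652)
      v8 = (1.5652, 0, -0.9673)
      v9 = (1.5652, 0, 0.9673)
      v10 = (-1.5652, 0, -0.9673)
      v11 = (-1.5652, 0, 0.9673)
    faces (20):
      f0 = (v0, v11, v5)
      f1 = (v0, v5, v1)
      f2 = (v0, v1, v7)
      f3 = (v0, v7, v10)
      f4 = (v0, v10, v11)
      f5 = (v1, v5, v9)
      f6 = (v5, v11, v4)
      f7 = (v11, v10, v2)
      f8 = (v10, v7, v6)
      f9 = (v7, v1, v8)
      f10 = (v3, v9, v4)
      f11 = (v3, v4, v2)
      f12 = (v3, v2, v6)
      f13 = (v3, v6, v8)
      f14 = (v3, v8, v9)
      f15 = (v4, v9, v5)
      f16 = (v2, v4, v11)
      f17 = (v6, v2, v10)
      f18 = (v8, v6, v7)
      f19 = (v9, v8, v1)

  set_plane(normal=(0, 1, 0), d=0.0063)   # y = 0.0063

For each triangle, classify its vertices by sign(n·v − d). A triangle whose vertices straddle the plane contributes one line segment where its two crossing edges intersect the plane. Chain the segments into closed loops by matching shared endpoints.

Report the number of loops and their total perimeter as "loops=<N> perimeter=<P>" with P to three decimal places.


Straddling triangles (10 of 20):
  (v0,v11,v5) [+-+] → (-1.56279, 0.0063, 0.963407)–(-1.55501, 0.0063, 0.971194)  len=0.0110
  (v0,v7,v10) [++-] → (-1.55501, 0.0063, -0.971194)–(-1.56279, 0.0063, -0.963407)  len=0.0110
  (v0,v10,v11) [+--] → (-1.56279, 0.0063, -0.963407)–(-1.56279, 0.0063, 0.963407)  len=1.9268
  (v1,v5,v9) [++-] → (1.55501, 0.0063, 0.971194)–(1.56279, 0.0063, 0.963407)  len=0.0110
  (v5,v11,v4) [+--] → (-1.55501, 0.0063, 0.971194)–(0, 0.0063, 1.5652)  len=1.6646
  (v10,v7,v6) [-+-] → (-1.55501, 0.0063, -0.971194)–(0, 0.0063, -1.5652)  len=1.6646
  (v7,v1,v8) [++-] → (1.56279, 0.0063, -0.963407)–(1.55501, 0.0063, -0.971194)  len=0.0110
  (v4,v9,v5) [--+] → (1.55501, 0.0063, 0.971194)–(0, 0.0063, 1.5652)  len=1.6646
  (v8,v6,v7) [--+] → (0, 0.0063, -1.5652)–(1.55501, 0.0063, -0.971194)  len=1.6646
  (v9,v8,v1) [--+] → (1.56279, 0.0063, -0.963407)–(1.56279, 0.0063, 0.963407)  len=1.9268

Chained into 1 loop(s):
  loop 1: 10 segments, perimeter = 10.5561
Total perimeter = 10.556

loops=1 perimeter=10.556


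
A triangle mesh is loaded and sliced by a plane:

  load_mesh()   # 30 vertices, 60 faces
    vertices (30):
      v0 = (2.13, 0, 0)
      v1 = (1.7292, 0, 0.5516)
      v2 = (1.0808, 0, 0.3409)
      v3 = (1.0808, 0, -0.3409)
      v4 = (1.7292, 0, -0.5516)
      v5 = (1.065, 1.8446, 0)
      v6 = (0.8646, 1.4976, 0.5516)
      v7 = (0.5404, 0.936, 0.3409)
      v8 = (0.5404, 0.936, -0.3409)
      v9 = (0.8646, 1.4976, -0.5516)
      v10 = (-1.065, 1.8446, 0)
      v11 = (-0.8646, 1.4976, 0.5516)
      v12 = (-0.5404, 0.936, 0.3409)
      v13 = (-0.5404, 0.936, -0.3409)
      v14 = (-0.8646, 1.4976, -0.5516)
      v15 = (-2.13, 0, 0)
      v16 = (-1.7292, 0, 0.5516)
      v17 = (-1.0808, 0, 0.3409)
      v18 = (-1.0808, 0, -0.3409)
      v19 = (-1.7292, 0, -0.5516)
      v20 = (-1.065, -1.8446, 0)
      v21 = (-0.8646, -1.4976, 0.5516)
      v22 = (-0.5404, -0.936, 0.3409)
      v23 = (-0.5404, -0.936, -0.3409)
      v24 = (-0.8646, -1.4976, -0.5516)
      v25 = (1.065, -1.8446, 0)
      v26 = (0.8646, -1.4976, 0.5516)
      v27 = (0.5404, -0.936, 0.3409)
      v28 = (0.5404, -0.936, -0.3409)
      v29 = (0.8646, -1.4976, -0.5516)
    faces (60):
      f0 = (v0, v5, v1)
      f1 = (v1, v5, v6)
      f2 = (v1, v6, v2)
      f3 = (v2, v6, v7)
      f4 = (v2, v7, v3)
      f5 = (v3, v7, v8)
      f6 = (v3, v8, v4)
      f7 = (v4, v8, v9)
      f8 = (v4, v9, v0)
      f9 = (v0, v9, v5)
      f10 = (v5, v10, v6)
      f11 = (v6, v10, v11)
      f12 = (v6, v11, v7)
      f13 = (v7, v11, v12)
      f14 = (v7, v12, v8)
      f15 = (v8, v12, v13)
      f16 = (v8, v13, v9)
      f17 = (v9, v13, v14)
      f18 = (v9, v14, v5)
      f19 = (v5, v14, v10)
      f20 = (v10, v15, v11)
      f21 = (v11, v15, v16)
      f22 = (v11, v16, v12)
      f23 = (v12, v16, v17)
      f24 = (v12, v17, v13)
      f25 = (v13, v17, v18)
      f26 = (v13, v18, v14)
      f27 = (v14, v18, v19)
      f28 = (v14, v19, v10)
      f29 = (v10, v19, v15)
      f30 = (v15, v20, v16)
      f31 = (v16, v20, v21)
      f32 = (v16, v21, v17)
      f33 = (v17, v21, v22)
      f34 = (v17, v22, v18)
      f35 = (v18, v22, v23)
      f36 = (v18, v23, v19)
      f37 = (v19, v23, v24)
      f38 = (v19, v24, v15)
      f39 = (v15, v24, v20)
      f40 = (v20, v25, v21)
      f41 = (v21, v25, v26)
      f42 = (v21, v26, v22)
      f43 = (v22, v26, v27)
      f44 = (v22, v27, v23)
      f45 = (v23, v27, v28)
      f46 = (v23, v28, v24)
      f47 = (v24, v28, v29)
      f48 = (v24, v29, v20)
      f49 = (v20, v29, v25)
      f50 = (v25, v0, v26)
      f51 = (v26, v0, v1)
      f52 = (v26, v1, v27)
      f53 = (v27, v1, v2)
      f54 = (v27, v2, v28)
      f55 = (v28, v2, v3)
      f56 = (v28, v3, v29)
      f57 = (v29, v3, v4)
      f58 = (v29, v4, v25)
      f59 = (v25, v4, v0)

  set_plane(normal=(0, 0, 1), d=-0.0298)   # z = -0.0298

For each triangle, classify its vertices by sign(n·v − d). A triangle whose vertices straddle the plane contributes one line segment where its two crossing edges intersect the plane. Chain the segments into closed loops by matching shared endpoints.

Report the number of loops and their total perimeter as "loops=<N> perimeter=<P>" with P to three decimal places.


loops=2 perimeter=19.135

Straddling triangles (24 of 60):
  (v2,v7,v3) [++-] → (0.83422, 0.427089, -0.0298)–(1.0808, 0, -0.0298)  len=0.4932
  (v3,v7,v8) [-+-] → (0.83422, 0.427089, -0.0298)–(0.5404, 0.936, -0.0298)  len=0.5876
  (v4,v9,v0) [--+] → (2.06164, 0.0809073, -0.0298)–(2.10835, 0, -0.0298)  len=0.0934
  (v0,v9,v5) [+-+] → (2.06164, 0.0809073, -0.0298)–(1.05417, 1.82585, -0.0298)  len=2.0149
  (v7,v12,v8) [++-] → (0.0472394, 0.936, -0.0298)–(0.5404, 0.936, -0.0298)  len=0.4932
  (v8,v12,v13) [-+-] → (0.0472394, 0.936, -0.0298)–(-0.5404, 0.936, -0.0298)  len=0.5876
  (v9,v14,v5) [--+] → (0.960754, 1.82585, -0.0298)–(1.05417, 1.82585, -0.0298)  len=0.0934
  (v5,v14,v10) [+-+] → (0.960754, 1.82585, -0.0298)–(-1.05417, 1.82585, -0.0298)  len=2.0149
  (v12,v17,v13) [++-] → (-0.78698, 0.508911, -0.0298)–(-0.5404, 0.936, -0.0298)  len=0.4932
  (v13,v17,v18) [-+-] → (-0.78698, 0.508911, -0.0298)–(-1.0808, 0, -0.0298)  len=0.5876
  (v14,v19,v10) [--+] → (-1.10088, 1.74495, -0.0298)–(-1.05417, 1.82585, -0.0298)  len=0.0934
  (v10,v19,v15) [+-+] → (-1.10088, 1.74495, -0.0298)–(-2.10835, 0, -0.0298)  len=2.0149
  (v17,v22,v18) [++-] → (-0.83422, -0.427089, -0.0298)–(-1.0808, 0, -0.0298)  len=0.4932
  (v18,v22,v23) [-+-] → (-0.83422, -0.427089, -0.0298)–(-0.5404, -0.936, -0.0298)  len=0.5876
  (v19,v24,v15) [--+] → (-2.06164, -0.0809073, -0.0298)–(-2.10835, 0, -0.0298)  len=0.0934
  (v15,v24,v20) [+-+] → (-2.06164, -0.0809073, -0.0298)–(-1.05417, -1.82585, -0.0298)  len=2.0149
  (v22,v27,v23) [++-] → (-0.0472394, -0.936, -0.0298)–(-0.5404, -0.936, -0.0298)  len=0.4932
  (v23,v27,v28) [-+-] → (-0.0472394, -0.936, -0.0298)–(0.5404, -0.936, -0.0298)  len=0.5876
  (v24,v29,v20) [--+] → (-0.960754, -1.82585, -0.0298)–(-1.05417, -1.82585, -0.0298)  len=0.0934
  (v20,v29,v25) [+-+] → (-0.960754, -1.82585, -0.0298)–(1.05417, -1.82585, -0.0298)  len=2.0149
  (v27,v2,v28) [++-] → (0.78698, -0.508911, -0.0298)–(0.5404, -0.936, -0.0298)  len=0.4932
  (v28,v2,v3) [-+-] → (0.78698, -0.508911, -0.0298)–(1.0808, 0, -0.0298)  len=0.5876
  (v29,v4,v25) [--+] → (1.10088, -1.74495, -0.0298)–(1.05417, -1.82585, -0.0298)  len=0.0934
  (v25,v4,v0) [+-+] → (1.10088, -1.74495, -0.0298)–(2.10835, 0, -0.0298)  len=2.0149

Chained into 2 loop(s):
  loop 1: 12 segments, perimeter = 6.4848
  loop 2: 12 segments, perimeter = 12.6500
Total perimeter = 19.135


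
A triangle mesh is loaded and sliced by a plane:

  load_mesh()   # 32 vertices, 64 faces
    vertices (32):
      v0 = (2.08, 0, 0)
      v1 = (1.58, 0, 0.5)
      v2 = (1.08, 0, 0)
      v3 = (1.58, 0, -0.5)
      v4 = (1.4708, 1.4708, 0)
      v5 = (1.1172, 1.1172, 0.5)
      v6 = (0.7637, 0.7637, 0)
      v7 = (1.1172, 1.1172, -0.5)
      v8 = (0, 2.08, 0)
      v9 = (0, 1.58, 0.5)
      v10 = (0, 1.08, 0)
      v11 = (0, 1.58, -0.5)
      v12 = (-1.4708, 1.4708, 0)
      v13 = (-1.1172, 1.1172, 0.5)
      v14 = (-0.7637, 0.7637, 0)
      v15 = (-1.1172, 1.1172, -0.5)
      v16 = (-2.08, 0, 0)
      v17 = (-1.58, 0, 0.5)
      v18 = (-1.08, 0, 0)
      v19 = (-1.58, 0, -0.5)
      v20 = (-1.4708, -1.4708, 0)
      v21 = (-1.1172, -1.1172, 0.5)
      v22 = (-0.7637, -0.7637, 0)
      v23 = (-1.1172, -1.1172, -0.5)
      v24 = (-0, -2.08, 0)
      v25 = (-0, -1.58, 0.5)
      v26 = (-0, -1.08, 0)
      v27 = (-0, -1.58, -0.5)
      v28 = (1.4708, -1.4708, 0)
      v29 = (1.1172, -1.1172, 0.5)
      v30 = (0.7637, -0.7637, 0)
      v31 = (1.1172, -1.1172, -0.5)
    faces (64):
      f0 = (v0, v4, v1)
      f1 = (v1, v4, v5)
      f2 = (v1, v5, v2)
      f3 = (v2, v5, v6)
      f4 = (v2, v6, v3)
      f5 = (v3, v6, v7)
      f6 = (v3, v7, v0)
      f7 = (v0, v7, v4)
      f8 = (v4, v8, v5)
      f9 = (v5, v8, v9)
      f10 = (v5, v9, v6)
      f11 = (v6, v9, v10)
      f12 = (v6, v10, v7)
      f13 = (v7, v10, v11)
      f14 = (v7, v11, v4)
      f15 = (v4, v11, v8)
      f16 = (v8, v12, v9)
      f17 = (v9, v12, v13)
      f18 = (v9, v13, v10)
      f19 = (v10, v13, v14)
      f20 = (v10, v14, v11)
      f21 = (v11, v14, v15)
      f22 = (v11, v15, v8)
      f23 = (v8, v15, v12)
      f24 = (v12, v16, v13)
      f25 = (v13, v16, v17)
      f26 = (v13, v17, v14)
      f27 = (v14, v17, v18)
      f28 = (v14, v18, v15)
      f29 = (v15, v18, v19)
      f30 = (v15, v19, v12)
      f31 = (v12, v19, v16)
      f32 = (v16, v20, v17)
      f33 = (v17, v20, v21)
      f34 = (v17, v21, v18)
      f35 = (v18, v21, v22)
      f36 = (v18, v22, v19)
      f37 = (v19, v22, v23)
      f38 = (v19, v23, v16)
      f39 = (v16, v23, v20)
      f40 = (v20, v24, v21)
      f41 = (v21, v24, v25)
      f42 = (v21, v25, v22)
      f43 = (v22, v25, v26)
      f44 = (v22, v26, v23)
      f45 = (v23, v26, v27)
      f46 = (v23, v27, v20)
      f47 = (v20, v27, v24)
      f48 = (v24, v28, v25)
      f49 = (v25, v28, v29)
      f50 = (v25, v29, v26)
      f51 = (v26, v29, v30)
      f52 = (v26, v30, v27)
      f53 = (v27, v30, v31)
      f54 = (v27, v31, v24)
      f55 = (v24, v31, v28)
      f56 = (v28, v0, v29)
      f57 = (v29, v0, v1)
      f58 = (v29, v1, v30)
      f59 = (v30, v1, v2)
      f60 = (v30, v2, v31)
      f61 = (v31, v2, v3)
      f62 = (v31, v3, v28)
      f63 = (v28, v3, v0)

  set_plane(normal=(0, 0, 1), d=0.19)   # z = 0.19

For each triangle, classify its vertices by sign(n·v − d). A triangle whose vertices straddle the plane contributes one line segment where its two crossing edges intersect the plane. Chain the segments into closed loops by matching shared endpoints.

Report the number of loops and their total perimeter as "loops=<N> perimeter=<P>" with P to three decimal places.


loops=2 perimeter=19.348

Straddling triangles (32 of 64):
  (v0,v4,v1) [--+] → (1.5123, 0.911896, 0.19)–(1.89, 0, 0.19)  len=0.9870
  (v1,v4,v5) [+-+] → (1.5123, 0.911896, 0.19)–(1.33643, 1.33643, 0.19)  len=0.4595
  (v1,v5,v2) [++-] → (1.09414, 0.424536, 0.19)–(1.27, 0, 0.19)  len=0.4595
  (v2,v5,v6) [-+-] → (1.09414, 0.424536, 0.19)–(0.89803, 0.89803, 0.19)  len=0.5125
  (v4,v8,v5) [--+] → (0.424536, 1.71414, 0.19)–(1.33643, 1.33643, 0.19)  len=0.9870
  (v5,v8,v9) [+-+] → (0.424536, 1.71414, 0.19)–(0, 1.89, 0.19)  len=0.4595
  (v5,v9,v6) [++-] → (0.473494, 1.07389, 0.19)–(0.89803, 0.89803, 0.19)  len=0.4595
  (v6,v9,v10) [-+-] → (0.473494, 1.07389, 0.19)–(0, 1.27, 0.19)  len=0.5125
  (v8,v12,v9) [--+] → (-0.911896, 1.5123, 0.19)–(0, 1.89, 0.19)  len=0.9870
  (v9,v12,v13) [+-+] → (-0.911896, 1.5123, 0.19)–(-1.33643, 1.33643, 0.19)  len=0.4595
  (v9,v13,v10) [++-] → (-0.424536, 1.09414, 0.19)–(0, 1.27, 0.19)  len=0.4595
  (v10,v13,v14) [-+-] → (-0.424536, 1.09414, 0.19)–(-0.89803, 0.89803, 0.19)  len=0.5125
  (v12,v16,v13) [--+] → (-1.71414, 0.424536, 0.19)–(-1.33643, 1.33643, 0.19)  len=0.9870
  (v13,v16,v17) [+-+] → (-1.71414, 0.424536, 0.19)–(-1.89, 0, 0.19)  len=0.4595
  (v13,v17,v14) [++-] → (-1.07389, 0.473494, 0.19)–(-0.89803, 0.89803, 0.19)  len=0.4595
  (v14,v17,v18) [-+-] → (-1.07389, 0.473494, 0.19)–(-1.27, 0, 0.19)  len=0.5125
  (v16,v20,v17) [--+] → (-1.5123, -0.911896, 0.19)–(-1.89, 0, 0.19)  len=0.9870
  (v17,v20,v21) [+-+] → (-1.5123, -0.911896, 0.19)–(-1.33643, -1.33643, 0.19)  len=0.4595
  (v17,v21,v18) [++-] → (-1.09414, -0.424536, 0.19)–(-1.27, 0, 0.19)  len=0.4595
  (v18,v21,v22) [-+-] → (-1.09414, -0.424536, 0.19)–(-0.89803, -0.89803, 0.19)  len=0.5125
  (v20,v24,v21) [--+] → (-0.424536, -1.71414, 0.19)–(-1.33643, -1.33643, 0.19)  len=0.9870
  (v21,v24,v25) [+-+] → (-0.424536, -1.71414, 0.19)–(0, -1.89, 0.19)  len=0.4595
  (v21,v25,v22) [++-] → (-0.473494, -1.07389, 0.19)–(-0.89803, -0.89803, 0.19)  len=0.4595
  (v22,v25,v26) [-+-] → (-0.473494, -1.07389, 0.19)–(0, -1.27, 0.19)  len=0.5125
  (v24,v28,v25) [--+] → (0.911896, -1.5123, 0.19)–(0, -1.89, 0.19)  len=0.9870
  (v25,v28,v29) [+-+] → (0.911896, -1.5123, 0.19)–(1.33643, -1.33643, 0.19)  len=0.4595
  (v25,v29,v26) [++-] → (0.424536, -1.09414, 0.19)–(0, -1.27, 0.19)  len=0.4595
  (v26,v29,v30) [-+-] → (0.424536, -1.09414, 0.19)–(0.89803, -0.89803, 0.19)  len=0.5125
  (v28,v0,v29) [--+] → (1.71414, -0.424536, 0.19)–(1.33643, -1.33643, 0.19)  len=0.9870
  (v29,v0,v1) [+-+] → (1.71414, -0.424536, 0.19)–(1.89, 0, 0.19)  len=0.4595
  (v29,v1,v30) [++-] → (1.07389, -0.473494, 0.19)–(0.89803, -0.89803, 0.19)  len=0.4595
  (v30,v1,v2) [-+-] → (1.07389, -0.473494, 0.19)–(1.27, 0, 0.19)  len=0.5125

Chained into 2 loop(s):
  loop 1: 16 segments, perimeter = 11.5723
  loop 2: 16 segments, perimeter = 7.7761
Total perimeter = 19.348


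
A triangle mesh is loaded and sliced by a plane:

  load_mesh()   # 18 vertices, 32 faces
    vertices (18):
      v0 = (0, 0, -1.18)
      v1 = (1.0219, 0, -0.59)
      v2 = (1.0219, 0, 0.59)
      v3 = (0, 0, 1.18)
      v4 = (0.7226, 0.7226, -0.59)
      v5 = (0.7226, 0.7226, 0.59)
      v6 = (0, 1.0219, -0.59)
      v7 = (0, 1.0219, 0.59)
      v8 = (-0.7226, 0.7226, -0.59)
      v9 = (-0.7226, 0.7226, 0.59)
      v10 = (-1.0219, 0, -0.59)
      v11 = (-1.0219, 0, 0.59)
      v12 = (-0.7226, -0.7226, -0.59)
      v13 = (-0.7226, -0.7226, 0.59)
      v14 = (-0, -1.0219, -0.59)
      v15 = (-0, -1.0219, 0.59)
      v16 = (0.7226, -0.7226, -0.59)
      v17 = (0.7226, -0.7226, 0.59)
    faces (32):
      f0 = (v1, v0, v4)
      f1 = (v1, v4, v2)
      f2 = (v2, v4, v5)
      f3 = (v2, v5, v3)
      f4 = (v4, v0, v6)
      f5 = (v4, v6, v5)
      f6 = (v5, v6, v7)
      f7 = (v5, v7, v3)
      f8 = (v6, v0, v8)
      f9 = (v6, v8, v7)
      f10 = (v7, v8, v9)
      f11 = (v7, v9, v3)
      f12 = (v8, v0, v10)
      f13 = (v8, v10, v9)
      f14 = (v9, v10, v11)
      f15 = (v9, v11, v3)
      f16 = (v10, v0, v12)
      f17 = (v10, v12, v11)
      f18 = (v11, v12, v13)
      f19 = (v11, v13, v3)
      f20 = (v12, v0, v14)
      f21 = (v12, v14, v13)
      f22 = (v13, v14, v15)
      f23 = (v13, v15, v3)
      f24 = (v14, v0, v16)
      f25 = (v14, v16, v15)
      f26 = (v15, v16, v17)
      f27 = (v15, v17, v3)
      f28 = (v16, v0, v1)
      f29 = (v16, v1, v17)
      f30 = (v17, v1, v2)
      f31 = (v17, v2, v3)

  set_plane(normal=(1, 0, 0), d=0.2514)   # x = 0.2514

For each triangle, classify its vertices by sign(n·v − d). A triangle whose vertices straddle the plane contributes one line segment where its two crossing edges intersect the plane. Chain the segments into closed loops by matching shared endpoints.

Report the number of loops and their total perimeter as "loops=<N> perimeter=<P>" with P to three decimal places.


loops=1 perimeter=6.472

Straddling triangles (12 of 32):
  (v1,v0,v4) [+-+] → (0.2514, 0, -1.03485)–(0.2514, 0.2514, -0.974733)  len=0.2585
  (v2,v5,v3) [++-] → (0.2514, 0.2514, 0.974733)–(0.2514, 0, 1.03485)  len=0.2585
  (v4,v0,v6) [+--] → (0.2514, 0.2514, -0.974733)–(0.2514, 0.91777, -0.59)  len=0.7695
  (v4,v6,v5) [+-+] → (0.2514, 0.91777, -0.59)–(0.2514, 0.91777, -0.179466)  len=0.4105
  (v5,v6,v7) [+--] → (0.2514, 0.91777, -0.179466)–(0.2514, 0.91777, 0.59)  len=0.7695
  (v5,v7,v3) [+--] → (0.2514, 0.91777, 0.59)–(0.2514, 0.2514, 0.974733)  len=0.7695
  (v14,v0,v16) [--+] → (0.2514, -0.2514, -0.974733)–(0.2514, -0.91777, -0.59)  len=0.7695
  (v14,v16,v15) [-+-] → (0.2514, -0.91777, -0.59)–(0.2514, -0.91777, 0.179466)  len=0.7695
  (v15,v16,v17) [-++] → (0.2514, -0.91777, 0.179466)–(0.2514, -0.91777, 0.59)  len=0.4105
  (v15,v17,v3) [-+-] → (0.2514, -0.91777, 0.59)–(0.2514, -0.2514, 0.974733)  len=0.7695
  (v16,v0,v1) [+-+] → (0.2514, -0.2514, -0.974733)–(0.2514, 0, -1.03485)  len=0.2585
  (v17,v2,v3) [++-] → (0.2514, 0, 1.03485)–(0.2514, -0.2514, 0.974733)  len=0.2585

Chained into 1 loop(s):
  loop 1: 12 segments, perimeter = 6.4718
Total perimeter = 6.472


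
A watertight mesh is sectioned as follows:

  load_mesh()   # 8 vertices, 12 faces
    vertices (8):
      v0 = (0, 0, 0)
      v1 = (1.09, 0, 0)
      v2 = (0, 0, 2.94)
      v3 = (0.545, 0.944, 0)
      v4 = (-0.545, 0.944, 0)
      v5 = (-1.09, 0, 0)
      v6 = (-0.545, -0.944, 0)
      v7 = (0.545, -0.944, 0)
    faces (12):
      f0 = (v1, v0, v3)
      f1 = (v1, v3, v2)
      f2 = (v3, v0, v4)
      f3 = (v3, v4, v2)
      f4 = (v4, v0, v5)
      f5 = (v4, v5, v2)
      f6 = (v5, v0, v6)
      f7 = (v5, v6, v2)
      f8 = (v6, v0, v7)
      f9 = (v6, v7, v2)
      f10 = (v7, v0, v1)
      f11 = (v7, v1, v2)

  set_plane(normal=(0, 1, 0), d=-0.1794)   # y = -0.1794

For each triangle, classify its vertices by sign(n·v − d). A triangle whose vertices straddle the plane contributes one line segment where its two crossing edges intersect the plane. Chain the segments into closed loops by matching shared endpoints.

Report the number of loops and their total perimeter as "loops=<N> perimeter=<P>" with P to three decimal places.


loops=1 perimeter=7.259

Straddling triangles (6 of 12):
  (v5,v0,v6) [++-] → (-0.103573, -0.1794, 0)–(-0.986427, -0.1794, 0)  len=0.8829
  (v5,v6,v2) [+-+] → (-0.986427, -0.1794, 0)–(-0.103573, -0.1794, 2.38128)  len=2.5397
  (v6,v0,v7) [-+-] → (-0.103573, -0.1794, 0)–(0.103573, -0.1794, 0)  len=0.2071
  (v6,v7,v2) [--+] → (0.103573, -0.1794, 2.38128)–(-0.103573, -0.1794, 2.38128)  len=0.2071
  (v7,v0,v1) [-++] → (0.103573, -0.1794, 0)–(0.986427, -0.1794, 0)  len=0.8829
  (v7,v1,v2) [-++] → (0.986427, -0.1794, 0)–(0.103573, -0.1794, 2.38128)  len=2.5397

Chained into 1 loop(s):
  loop 1: 6 segments, perimeter = 7.2593
Total perimeter = 7.259


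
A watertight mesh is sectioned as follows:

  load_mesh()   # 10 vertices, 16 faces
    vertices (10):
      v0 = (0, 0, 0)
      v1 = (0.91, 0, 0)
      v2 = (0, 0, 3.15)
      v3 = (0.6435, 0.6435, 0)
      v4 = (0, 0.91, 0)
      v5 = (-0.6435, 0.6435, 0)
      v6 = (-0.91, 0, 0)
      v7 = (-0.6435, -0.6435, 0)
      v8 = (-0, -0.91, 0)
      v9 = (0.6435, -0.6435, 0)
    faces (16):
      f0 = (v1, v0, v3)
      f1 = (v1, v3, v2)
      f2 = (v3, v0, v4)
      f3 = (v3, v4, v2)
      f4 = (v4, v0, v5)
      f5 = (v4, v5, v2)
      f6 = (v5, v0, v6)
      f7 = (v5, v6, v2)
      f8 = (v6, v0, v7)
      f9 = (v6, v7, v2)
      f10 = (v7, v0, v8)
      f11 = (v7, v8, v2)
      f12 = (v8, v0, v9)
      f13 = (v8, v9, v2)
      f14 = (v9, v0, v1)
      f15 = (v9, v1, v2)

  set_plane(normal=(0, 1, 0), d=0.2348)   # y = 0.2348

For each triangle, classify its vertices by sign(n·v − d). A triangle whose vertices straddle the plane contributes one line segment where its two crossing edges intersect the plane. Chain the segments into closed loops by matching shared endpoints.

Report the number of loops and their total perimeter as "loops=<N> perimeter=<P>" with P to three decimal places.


loops=1 perimeter=6.611

Straddling triangles (8 of 16):
  (v1,v0,v3) [--+] → (0.2348, 0.2348, 0)–(0.81276, 0.2348, 0)  len=0.5780
  (v1,v3,v2) [-+-] → (0.81276, 0.2348, 0)–(0.2348, 0.2348, 2.00063)  len=2.0824
  (v3,v0,v4) [+-+] → (0.2348, 0.2348, 0)–(0, 0.2348, 0)  len=0.2348
  (v3,v4,v2) [++-] → (0, 0.2348, 2.33723)–(0.2348, 0.2348, 2.00063)  len=0.4104
  (v4,v0,v5) [+-+] → (0, 0.2348, 0)–(-0.2348, 0.2348, 0)  len=0.2348
  (v4,v5,v2) [++-] → (-0.2348, 0.2348, 2.00063)–(0, 0.2348, 2.33723)  len=0.4104
  (v5,v0,v6) [+--] → (-0.2348, 0.2348, 0)–(-0.81276, 0.2348, 0)  len=0.5780
  (v5,v6,v2) [+--] → (-0.81276, 0.2348, 0)–(-0.2348, 0.2348, 2.00063)  len=2.0824

Chained into 1 loop(s):
  loop 1: 8 segments, perimeter = 6.6112
Total perimeter = 6.611


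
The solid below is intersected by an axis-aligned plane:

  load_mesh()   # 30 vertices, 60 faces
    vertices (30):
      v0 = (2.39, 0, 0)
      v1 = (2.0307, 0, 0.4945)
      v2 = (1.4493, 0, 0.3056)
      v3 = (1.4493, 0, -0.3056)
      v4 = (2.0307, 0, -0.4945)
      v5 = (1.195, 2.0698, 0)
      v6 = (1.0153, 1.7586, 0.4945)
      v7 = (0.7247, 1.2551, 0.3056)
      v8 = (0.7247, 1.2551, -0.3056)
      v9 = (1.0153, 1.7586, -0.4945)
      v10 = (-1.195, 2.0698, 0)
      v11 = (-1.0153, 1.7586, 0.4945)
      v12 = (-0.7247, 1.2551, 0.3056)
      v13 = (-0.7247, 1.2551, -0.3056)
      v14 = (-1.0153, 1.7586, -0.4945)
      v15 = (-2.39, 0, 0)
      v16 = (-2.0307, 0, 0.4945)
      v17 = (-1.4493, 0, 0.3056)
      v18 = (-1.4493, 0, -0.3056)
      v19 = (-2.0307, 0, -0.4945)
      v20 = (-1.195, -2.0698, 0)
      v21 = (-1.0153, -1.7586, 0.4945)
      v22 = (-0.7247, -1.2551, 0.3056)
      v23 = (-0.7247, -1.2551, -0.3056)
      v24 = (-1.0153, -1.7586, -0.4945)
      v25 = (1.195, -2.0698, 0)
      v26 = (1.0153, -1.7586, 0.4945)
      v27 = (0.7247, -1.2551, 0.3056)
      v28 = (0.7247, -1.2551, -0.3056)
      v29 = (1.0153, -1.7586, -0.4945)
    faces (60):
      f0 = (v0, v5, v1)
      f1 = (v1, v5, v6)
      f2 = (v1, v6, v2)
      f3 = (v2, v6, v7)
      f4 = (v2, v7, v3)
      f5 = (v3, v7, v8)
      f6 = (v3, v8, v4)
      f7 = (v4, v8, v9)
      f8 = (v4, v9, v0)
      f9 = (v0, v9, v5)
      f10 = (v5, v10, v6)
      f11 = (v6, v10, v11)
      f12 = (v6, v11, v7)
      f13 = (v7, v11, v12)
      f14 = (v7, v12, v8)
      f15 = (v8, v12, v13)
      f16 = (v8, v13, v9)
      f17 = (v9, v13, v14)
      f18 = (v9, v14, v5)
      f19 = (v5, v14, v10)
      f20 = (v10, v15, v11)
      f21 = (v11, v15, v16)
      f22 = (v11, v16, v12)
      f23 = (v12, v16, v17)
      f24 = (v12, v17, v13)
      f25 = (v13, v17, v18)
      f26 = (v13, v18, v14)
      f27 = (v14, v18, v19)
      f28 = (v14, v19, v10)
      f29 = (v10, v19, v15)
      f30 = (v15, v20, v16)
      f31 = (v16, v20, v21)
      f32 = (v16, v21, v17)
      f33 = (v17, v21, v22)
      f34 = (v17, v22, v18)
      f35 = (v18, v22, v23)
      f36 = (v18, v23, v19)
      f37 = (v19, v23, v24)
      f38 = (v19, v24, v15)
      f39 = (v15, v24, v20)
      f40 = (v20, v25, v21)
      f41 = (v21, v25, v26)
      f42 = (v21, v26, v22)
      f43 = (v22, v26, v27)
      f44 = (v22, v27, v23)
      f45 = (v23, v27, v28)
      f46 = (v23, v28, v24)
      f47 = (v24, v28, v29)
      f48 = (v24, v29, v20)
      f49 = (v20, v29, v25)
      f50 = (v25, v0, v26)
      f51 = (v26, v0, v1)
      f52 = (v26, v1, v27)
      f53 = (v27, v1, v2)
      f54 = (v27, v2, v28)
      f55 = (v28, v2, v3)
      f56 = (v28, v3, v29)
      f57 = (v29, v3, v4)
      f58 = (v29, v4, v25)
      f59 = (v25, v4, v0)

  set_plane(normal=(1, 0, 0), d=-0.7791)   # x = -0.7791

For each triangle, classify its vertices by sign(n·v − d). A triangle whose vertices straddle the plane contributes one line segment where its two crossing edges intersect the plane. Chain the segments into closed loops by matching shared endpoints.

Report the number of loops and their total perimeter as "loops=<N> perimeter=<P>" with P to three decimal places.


loops=2 perimeter=6.075

Straddling triangles (24 of 60):
  (v5,v10,v6) [+-+] → (-0.7791, 2.0698, 0)–(-0.7791, 2.01124, 0.0930473)  len=0.1099
  (v6,v10,v11) [+--] → (-0.7791, 2.01124, 0.0930473)–(-0.7791, 1.7586, 0.4945)  len=0.4743
  (v6,v11,v7) [+-+] → (-0.7791, 1.7586, 0.4945)–(-0.7791, 1.69025, 0.468857)  len=0.0730
  (v7,v11,v12) [+-+] → (-0.7791, 1.69025, 0.468857)–(-0.7791, 1.34935, 0.340962)  len=0.3641
  (v9,v13,v14) [++-] → (-0.7791, 1.34935, -0.340962)–(-0.7791, 1.7586, -0.4945)  len=0.4371
  (v9,v14,v5) [+-+] → (-0.7791, 1.7586, -0.4945)–(-0.7791, 1.79186, -0.441656)  len=0.0624
  (v5,v14,v10) [+--] → (-0.7791, 1.79186, -0.441656)–(-0.7791, 2.0698, 0)  len=0.5218
  (v11,v16,v12) [--+] → (-0.7791, 1.20282, 0.313468)–(-0.7791, 1.34935, 0.340962)  len=0.1491
  (v12,v16,v17) [+--] → (-0.7791, 1.20282, 0.313468)–(-0.7791, 1.16087, 0.3056)  len=0.0427
  (v12,v17,v13) [+-+] → (-0.7791, 1.16087, 0.3056)–(-0.7791, 1.16087, -0.259714)  len=0.5653
  (v13,v17,v18) [+--] → (-0.7791, 1.16087, -0.259714)–(-0.7791, 1.16087, -0.3056)  len=0.0459
  (v13,v18,v14) [+--] → (-0.7791, 1.16087, -0.3056)–(-0.7791, 1.34935, -0.340962)  len=0.1918
  (v17,v21,v22) [--+] → (-0.7791, -1.34935, 0.340962)–(-0.7791, -1.16087, 0.3056)  len=0.1918
  (v17,v22,v18) [-+-] → (-0.7791, -1.16087, 0.3056)–(-0.7791, -1.16087, 0.259714)  len=0.0459
  (v18,v22,v23) [-++] → (-0.7791, -1.16087, 0.259714)–(-0.7791, -1.16087, -0.3056)  len=0.5653
  (v18,v23,v19) [-+-] → (-0.7791, -1.16087, -0.3056)–(-0.7791, -1.20282, -0.313468)  len=0.0427
  (v19,v23,v24) [-+-] → (-0.7791, -1.20282, -0.313468)–(-0.7791, -1.34935, -0.340962)  len=0.1491
  (v20,v25,v21) [-+-] → (-0.7791, -2.0698, 0)–(-0.7791, -1.79186, 0.441656)  len=0.5218
  (v21,v25,v26) [-++] → (-0.7791, -1.79186, 0.441656)–(-0.7791, -1.7586, 0.4945)  len=0.0624
  (v21,v26,v22) [-++] → (-0.7791, -1.7586, 0.4945)–(-0.7791, -1.34935, 0.340962)  len=0.4371
  (v23,v28,v24) [++-] → (-0.7791, -1.69025, -0.468857)–(-0.7791, -1.34935, -0.340962)  len=0.3641
  (v24,v28,v29) [-++] → (-0.7791, -1.69025, -0.468857)–(-0.7791, -1.7586, -0.4945)  len=0.0730
  (v24,v29,v20) [-+-] → (-0.7791, -1.7586, -0.4945)–(-0.7791, -2.01124, -0.0930473)  len=0.4743
  (v20,v29,v25) [-++] → (-0.7791, -2.01124, -0.0930473)–(-0.7791, -2.0698, 0)  len=0.1099

Chained into 2 loop(s):
  loop 1: 12 segments, perimeter = 3.0375
  loop 2: 12 segments, perimeter = 3.0375
Total perimeter = 6.075


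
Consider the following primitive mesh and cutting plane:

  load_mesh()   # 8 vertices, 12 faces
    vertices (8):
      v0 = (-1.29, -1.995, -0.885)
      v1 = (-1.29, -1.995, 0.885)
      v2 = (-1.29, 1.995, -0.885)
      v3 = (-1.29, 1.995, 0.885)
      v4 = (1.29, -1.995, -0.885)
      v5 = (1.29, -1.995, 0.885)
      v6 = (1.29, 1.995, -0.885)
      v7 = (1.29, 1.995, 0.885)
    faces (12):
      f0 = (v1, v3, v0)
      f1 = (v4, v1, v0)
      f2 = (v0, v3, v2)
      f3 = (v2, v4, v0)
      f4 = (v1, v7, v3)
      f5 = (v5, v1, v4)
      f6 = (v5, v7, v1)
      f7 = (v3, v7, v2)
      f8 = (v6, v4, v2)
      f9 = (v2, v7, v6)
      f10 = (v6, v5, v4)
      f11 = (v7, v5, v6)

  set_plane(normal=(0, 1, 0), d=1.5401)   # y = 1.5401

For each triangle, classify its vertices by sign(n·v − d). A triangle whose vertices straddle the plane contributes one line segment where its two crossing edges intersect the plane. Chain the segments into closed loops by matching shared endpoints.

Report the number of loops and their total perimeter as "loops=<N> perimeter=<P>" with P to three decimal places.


Straddling triangles (8 of 12):
  (v1,v3,v0) [-+-] → (-1.29, 1.5401, 0.885)–(-1.29, 1.5401, 0.683202)  len=0.2018
  (v0,v3,v2) [-++] → (-1.29, 1.5401, 0.683202)–(-1.29, 1.5401, -0.885)  len=1.5682
  (v2,v4,v0) [+--] → (-0.995854, 1.5401, -0.885)–(-1.29, 1.5401, -0.885)  len=0.2941
  (v1,v7,v3) [-++] → (0.995854, 1.5401, 0.885)–(-1.29, 1.5401, 0.885)  len=2.2859
  (v5,v7,v1) [-+-] → (1.29, 1.5401, 0.885)–(0.995854, 1.5401, 0.885)  len=0.2941
  (v6,v4,v2) [+-+] → (1.29, 1.5401, -0.885)–(-0.995854, 1.5401, -0.885)  len=2.2859
  (v6,v5,v4) [+--] → (1.29, 1.5401, -0.683202)–(1.29, 1.5401, -0.885)  len=0.2018
  (v7,v5,v6) [+-+] → (1.29, 1.5401, 0.885)–(1.29, 1.5401, -0.683202)  len=1.5682

Chained into 1 loop(s):
  loop 1: 8 segments, perimeter = 8.7000
Total perimeter = 8.700

loops=1 perimeter=8.700


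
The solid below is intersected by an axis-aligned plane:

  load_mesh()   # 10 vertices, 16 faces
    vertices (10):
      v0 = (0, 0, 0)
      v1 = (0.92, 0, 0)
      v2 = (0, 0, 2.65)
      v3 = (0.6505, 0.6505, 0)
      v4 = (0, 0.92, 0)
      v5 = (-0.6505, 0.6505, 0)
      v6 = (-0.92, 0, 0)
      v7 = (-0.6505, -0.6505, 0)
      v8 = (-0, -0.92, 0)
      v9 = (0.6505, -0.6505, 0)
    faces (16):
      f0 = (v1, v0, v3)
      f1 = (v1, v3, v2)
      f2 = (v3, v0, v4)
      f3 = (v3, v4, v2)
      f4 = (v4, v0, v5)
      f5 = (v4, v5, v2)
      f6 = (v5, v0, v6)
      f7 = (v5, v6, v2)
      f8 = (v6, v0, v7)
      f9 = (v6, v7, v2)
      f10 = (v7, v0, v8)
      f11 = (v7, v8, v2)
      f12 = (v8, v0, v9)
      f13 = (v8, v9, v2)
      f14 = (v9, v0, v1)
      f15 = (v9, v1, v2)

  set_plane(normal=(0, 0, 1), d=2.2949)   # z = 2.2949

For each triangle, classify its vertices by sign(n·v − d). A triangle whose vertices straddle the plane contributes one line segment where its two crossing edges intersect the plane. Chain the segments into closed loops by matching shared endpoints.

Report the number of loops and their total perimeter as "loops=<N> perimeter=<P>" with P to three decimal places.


loops=1 perimeter=0.755

Straddling triangles (8 of 16):
  (v1,v3,v2) [--+] → (0.087167, 0.087167, 2.2949)–(0.12328, 0, 2.2949)  len=0.0944
  (v3,v4,v2) [--+] → (0, 0.12328, 2.2949)–(0.087167, 0.087167, 2.2949)  len=0.0944
  (v4,v5,v2) [--+] → (-0.087167, 0.087167, 2.2949)–(0, 0.12328, 2.2949)  len=0.0944
  (v5,v6,v2) [--+] → (-0.12328, 0, 2.2949)–(-0.087167, 0.087167, 2.2949)  len=0.0944
  (v6,v7,v2) [--+] → (-0.087167, -0.087167, 2.2949)–(-0.12328, 0, 2.2949)  len=0.0944
  (v7,v8,v2) [--+] → (0, -0.12328, 2.2949)–(-0.087167, -0.087167, 2.2949)  len=0.0944
  (v8,v9,v2) [--+] → (0.087167, -0.087167, 2.2949)–(0, -0.12328, 2.2949)  len=0.0944
  (v9,v1,v2) [--+] → (0.12328, 0, 2.2949)–(0.087167, -0.087167, 2.2949)  len=0.0944

Chained into 1 loop(s):
  loop 1: 8 segments, perimeter = 0.7548
Total perimeter = 0.755
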